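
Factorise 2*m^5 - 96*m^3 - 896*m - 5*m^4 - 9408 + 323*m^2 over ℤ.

Trying the rational-root candidates, m = -7 is a root, so (m + 7) divides it; the quotient is 2*m^4 - 19*m^3 + 37*m^2 + 64*m - 1344.
Continuing, m = 8 is a root, giving the factor (m - 8) and quotient 2*m^3 - 3*m^2 + 13*m + 168.
Then m = -7/2 is a root, so (2*m + 7) divides it; the quotient is m^2 - 5*m + 24.
The quadratic m^2 - 5*m + 24 has discriminant -71 < 0 and is irreducible over ℤ.

(2*m + 7)*(m + 7)*(m - 8)*(m^2 - 5*m + 24)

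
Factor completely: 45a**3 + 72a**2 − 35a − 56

(5a + 8)(9a**2 − 7)

Group as (45a**3 − 35a) + (72a**2 − 56) = 5a(9a**2 − 7) + 8(9a**2 − 7).
Both groups share the factor (9a**2 − 7).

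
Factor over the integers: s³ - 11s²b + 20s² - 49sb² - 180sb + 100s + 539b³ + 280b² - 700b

Group: s(s² - 18sb + 10s + 77b² - 70b) + (7b + 10)(s² - 18sb + 10s + 77b² - 70b); both groups contain (s² - 18sb + 10s + 77b² - 70b), so (s + 7b + 10) is a factor with cofactor s² - 18sb + 10s + 77b² - 70b.
The cofactor groups again: s² - 18sb + 10s + 77b² - 70b = s(s - 11b + 10) - 7b(s - 11b + 10); both groups contain (s - 11b + 10), giving (s - 7b)(s - 11b + 10).

(s - 11b + 10)(s - 7b)(s + 7b + 10)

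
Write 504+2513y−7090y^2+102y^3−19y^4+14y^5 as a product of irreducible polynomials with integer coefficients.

Trying the rational-root candidates, y = −1/7 is a root, so (7y+1) divides it; the quotient is 2y^4−3y^3+15y^2−1015y+504.
Then y = 8 is a root, so (y−8) is a factor; dividing leaves 2y^3+13y^2+119y−63.
Continuing, y = 1/2 is a root, so (2y−1) is a factor; dividing leaves y^2+7y+63.
The quadratic y^2+7y+63 has discriminant −203 < 0 and is irreducible over ℤ.

(2y−1)(7y+1)(y−8)(y^2+7y+63)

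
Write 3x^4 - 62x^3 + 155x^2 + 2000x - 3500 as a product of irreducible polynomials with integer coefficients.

Trying the rational-root candidates, x = -5 is a root, so (x + 5) divides it; the quotient is 3x^3 - 77x^2 + 540x - 700.
Next, x = 5/3 is a root, so (3x - 5) is a factor; dividing leaves x^2 - 24x + 140.
The remaining quadratic factors as (x - 14)(x - 10).

(3x - 5)(x + 5)(x - 10)(x - 14)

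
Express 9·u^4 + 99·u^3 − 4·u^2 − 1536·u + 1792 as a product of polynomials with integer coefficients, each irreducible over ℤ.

(3·u − 4)·(3·u − 8)·(u + 7)·(u + 8)

Trying the rational-root candidates, u = 4/3 is a root, so (3·u − 4) divides it; the quotient is 3·u^3 + 37·u^2 + 48·u − 448.
Next, u = −8 is a root, giving the factor (u + 8) and quotient 3·u^2 + 13·u − 56.
The remaining quadratic factors as (3·u − 8)(u + 7).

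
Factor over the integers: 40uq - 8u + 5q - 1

(5q - 1)(8u + 1)

Group as (40uq - 8u) + (5q - 1) = 8u(5q - 1) + (5q - 1).
Both groups share the factor (5q - 1).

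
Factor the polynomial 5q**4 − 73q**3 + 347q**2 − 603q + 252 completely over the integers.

(5q − 3)(q − 3)(q − 4)(q − 7)

By the rational root theorem, q = 3/5 is a root, so (5q − 3) is a factor; dividing leaves q**3 − 14q**2 + 61q − 84.
Continuing, q = 7 is a root, giving the factor (q − 7) and quotient q**2 − 7q + 12.
The remaining quadratic factors as (q − 4)(q − 3).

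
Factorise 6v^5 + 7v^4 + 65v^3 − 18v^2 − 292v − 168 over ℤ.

Testing divisors of the constant over divisors of the leading coefficient, v = 2 is a root, so (v − 2) divides it; the quotient is 6v^4 + 19v^3 + 103v^2 + 188v + 84.
Then v = −3/2 is a root, so (2v + 3) is a factor; dividing leaves 3v^3 + 5v^2 + 44v + 28.
Next, v = −2/3 is a root, giving the factor (3v + 2) and quotient v^2 + v + 14.
The quadratic v^2 + v + 14 has discriminant −55 < 0 and is irreducible over ℤ.

(2v + 3)(3v + 2)(v − 2)(v^2 + v + 14)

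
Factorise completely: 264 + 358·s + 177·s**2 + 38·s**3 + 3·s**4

By the rational root theorem, s = −11/3 is a root, so (3·s + 11) is a factor; dividing leaves s**3 + 9·s**2 + 26·s + 24.
Next, s = −3 is a root, giving the factor (s + 3) and quotient s**2 + 6·s + 8.
The remaining quadratic factors as (s + 4)(s + 2).

(3·s + 11)·(s + 2)·(s + 3)·(s + 4)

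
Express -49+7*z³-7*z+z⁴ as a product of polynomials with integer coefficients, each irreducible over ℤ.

(z+7)*(z³-7)

Group as (z⁴-7*z) + (7*z³-49) = z*(z³-7) + 7*(z³-7).
Both groups share the factor (z³-7).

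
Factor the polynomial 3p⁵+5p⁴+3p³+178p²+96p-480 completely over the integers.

(3p-4)(p+2)(p+4)(p²-3p+15)

By the rational root theorem, p = -2 is a root, giving the factor (p+2) and quotient 3p⁴-p³+5p²+168p-240.
Then p = -4 is a root, so (p+4) is a factor; dividing leaves 3p³-13p²+57p-60.
Then p = 4/3 is a root, so (3p-4) is a factor; dividing leaves p²-3p+15.
The quadratic p²-3p+15 has discriminant -51 < 0 and is irreducible over ℤ.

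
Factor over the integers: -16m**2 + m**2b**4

m**2(b + 2)(b - 2)(b**2 + 4)

Every term has a factor of m**2; factoring it out leaves b**4 - 16.
Recognize a difference of squares with the parts b**2 and 4.
b**2 - 4 is again a difference of squares: (b - 2)(b + 2).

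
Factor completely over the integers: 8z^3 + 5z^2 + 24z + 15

Group as (8z^3 + 24z) + (5z^2 + 15) = 8z(z^2 + 3) + 5(z^2 + 3).
Both groups share the factor (z^2 + 3).

(8z + 5)(z^2 + 3)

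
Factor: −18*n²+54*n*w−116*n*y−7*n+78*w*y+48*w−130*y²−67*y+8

−(2*n−6*w+10*y−1)*(9*n+13*y+8)

Group: −9*n*(2*n−6*w+10*y−1) + (−13*y−8)*(2*n−6*w+10*y−1); both groups contain (2*n−6*w+10*y−1).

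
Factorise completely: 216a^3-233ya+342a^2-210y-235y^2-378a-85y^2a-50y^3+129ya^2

-(5y-8a+6)(2y+3a+7)(5y+9a)

Group: 2y(-25y^2-5ya-30y+72a^2-54a) + (3a+7)(-25y^2-5ya-30y+72a^2-54a); both groups contain (-25y^2-5ya-30y+72a^2-54a), so (2y+3a+7) is a factor with cofactor -25y^2-5ya-30y+72a^2-54a.
The cofactor groups again: -25y^2-5ya-30y+72a^2-54a = -5y(5y+9a) + (8a-6)(5y+9a); both groups contain (5y+9a), giving -(5y-8a+6)(5y+9a).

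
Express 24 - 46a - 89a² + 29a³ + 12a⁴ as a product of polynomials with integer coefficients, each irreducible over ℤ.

(3a - 1)(4a + 3)(a + 4)(a - 2)

Testing divisors of the constant over divisors of the leading coefficient, a = 2 is a root, so (a - 2) divides it; the quotient is 12a³ + 53a² + 17a - 12.
Then a = 1/3 is a root, giving the factor (3a - 1) and quotient 4a² + 19a + 12.
The remaining quadratic factors as (a + 4)(4a + 3).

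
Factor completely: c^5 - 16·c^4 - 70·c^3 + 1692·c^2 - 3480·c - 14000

Trying the rational-root candidates, c = 14 is a root, giving the factor (c - 14) and quotient c^4 - 2·c^3 - 98·c^2 + 320·c + 1000.
Then c = -10 is a root, so (c + 10) is a factor; dividing leaves c^3 - 12·c^2 + 22·c + 100.
Next, c = -2 is a root, so (c + 2) divides it; the quotient is c^2 - 14·c + 50.
The quadratic c^2 - 14·c + 50 has discriminant -4 < 0 and is irreducible over ℤ.

(c + 10)·(c + 2)·(c - 14)·(c^2 - 14·c + 50)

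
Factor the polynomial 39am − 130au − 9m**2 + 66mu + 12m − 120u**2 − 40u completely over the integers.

Group: 3m(13a − 3m + 12u + 4) − 10u(13a − 3m + 12u + 4); both groups contain (13a − 3m + 12u + 4).

(13a − 3m + 12u + 4)(3m − 10u)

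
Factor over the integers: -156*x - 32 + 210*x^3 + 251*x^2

Testing divisors of the constant over divisors of the leading coefficient, x = -8/5 is a root, giving the factor (5*x + 8) and quotient 42*x^2 - 17*x - 4.
The remaining quadratic factors as (7*x - 4)(6*x + 1).

(5*x + 8)*(6*x + 1)*(7*x - 4)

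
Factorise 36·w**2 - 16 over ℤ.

Every term has a factor of 4. Then 9·w**2 - 4 = (3·w)² − (2)².

4·(3·w + 2)·(3·w - 2)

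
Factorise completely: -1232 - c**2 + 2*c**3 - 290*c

By the rational root theorem, c = -8 is a root, giving the factor (c + 8) and quotient 2*c**2 - 17*c - 154.
The remaining quadratic factors as (c - 14)(2*c + 11).

(2*c + 11)*(c + 8)*(c - 14)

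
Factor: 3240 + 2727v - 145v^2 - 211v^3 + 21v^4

(3v + 8)(7v + 9)(v - 5)(v - 9)

Trying the rational-root candidates, v = -8/3 is a root, giving the factor (3v + 8) and quotient 7v^3 - 89v^2 + 189v + 405.
Then v = 5 is a root, giving the factor (v - 5) and quotient 7v^2 - 54v - 81.
The remaining quadratic factors as (7v + 9)(v - 9).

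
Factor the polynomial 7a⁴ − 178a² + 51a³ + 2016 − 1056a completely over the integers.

By the rational root theorem, a = −6 is a root, so (a + 6) is a factor; dividing leaves 7a³ + 9a² − 232a + 336.
Continuing, a = 4 is a root, so (a − 4) divides it; the quotient is 7a² + 37a − 84.
The remaining quadratic factors as (a + 7)(7a − 12).

(7a − 12)(a + 6)(a + 7)(a − 4)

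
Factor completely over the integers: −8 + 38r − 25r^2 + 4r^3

Trying the rational-root candidates, r = 1/4 is a root, giving the factor (4r − 1) and quotient r^2 − 6r + 8.
The remaining quadratic factors as (r − 4)(r − 2).

(4r − 1)(r − 2)(r − 4)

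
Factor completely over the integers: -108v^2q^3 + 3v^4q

Every term has a factor of 3v^2q. Then v^2 - 36q^2 = (v)² − (6q)².

3qv^2(v - 6q)(v + 6q)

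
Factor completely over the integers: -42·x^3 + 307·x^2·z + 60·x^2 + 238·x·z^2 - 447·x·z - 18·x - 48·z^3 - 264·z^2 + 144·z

-(6·x - z - 6)·(7·x + 6·z - 3)·(x - 8·z)

Group: 7·x·(-6·x^2 + 49·x·z + 6·x - 8·z^2 - 48·z) + (6·z - 3)·(-6·x^2 + 49·x·z + 6·x - 8·z^2 - 48·z); both groups contain (-6·x^2 + 49·x·z + 6·x - 8·z^2 - 48·z), so (7·x + 6·z - 3) is a factor with cofactor -6·x^2 + 49·x·z + 6·x - 8·z^2 - 48·z.
The cofactor groups again: -6·x^2 + 49·x·z + 6·x - 8·z^2 - 48·z = -6·x·(x - 8·z) + (z + 6)·(x - 8·z); both groups contain (x - 8·z), giving -(6·x - z - 6)·(x - 8·z).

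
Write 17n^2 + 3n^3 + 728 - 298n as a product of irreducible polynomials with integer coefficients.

Among the possible rational roots, n = -14 is a root, giving the factor (n + 14) and quotient 3n^2 - 25n + 52.
The remaining quadratic factors as (n - 4)(3n - 13).

(3n - 13)(n + 14)(n - 4)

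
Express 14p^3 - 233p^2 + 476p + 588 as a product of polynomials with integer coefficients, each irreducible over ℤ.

(2p - 7)(7p + 6)(p - 14)

Testing divisors of the constant over divisors of the leading coefficient, p = 14 is a root, so (p - 14) is a factor; dividing leaves 14p^2 - 37p - 42.
The remaining quadratic factors as (2p - 7)(7p + 6).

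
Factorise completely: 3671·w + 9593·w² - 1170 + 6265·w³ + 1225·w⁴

Among the possible rational roots, w = 1/5 is a root, giving the factor (5·w - 1) and quotient 245·w³ + 1302·w² + 2179·w + 1170.
Then w = -10/7 is a root, so (7·w + 10) divides it; the quotient is 35·w² + 136·w + 117.
The remaining quadratic factors as (5·w + 13)(7·w + 9).

(5·w + 13)·(5·w - 1)·(7·w + 10)·(7·w + 9)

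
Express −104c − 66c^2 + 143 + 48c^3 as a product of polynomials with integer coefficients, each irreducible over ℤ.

Group as (48c^3 − 104c) + (−66c^2 + 143) = 8c(6c^2 − 13) − 11(6c^2 − 13).
Both groups share the factor (6c^2 − 13).

(8c − 11)(6c^2 − 13)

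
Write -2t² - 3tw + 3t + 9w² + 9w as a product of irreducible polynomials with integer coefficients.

Group: -2t(t + 3w) + (3w + 3)(t + 3w); both groups contain (t + 3w).

-(2t - 3w - 3)(t + 3w)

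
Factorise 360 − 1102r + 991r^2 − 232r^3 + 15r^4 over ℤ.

(3r − 2)(5r − 4)(r − 5)(r − 9)

By the rational root theorem, r = 9 is a root, giving the factor (r − 9) and quotient 15r^3 − 97r^2 + 118r − 40.
Then r = 4/5 is a root, giving the factor (5r − 4) and quotient 3r^2 − 17r + 10.
The remaining quadratic factors as (3r − 2)(r − 5).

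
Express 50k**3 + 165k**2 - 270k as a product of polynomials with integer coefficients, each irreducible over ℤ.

Pull out the common factor 5k, then factor the remaining trinomial.

5k(2k + 9)(5k - 6)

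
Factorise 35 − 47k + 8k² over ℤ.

(8k − 7)(k − 5)

Need a pair with product 8·35 = 280 and sum −47: that's −40 and −7.
Split the middle term: 8k² − 40k − 7k + 35 = 8k(k − 5) − 7(k − 5).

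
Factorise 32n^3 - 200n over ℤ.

Factor out 8n, leaving 4n^2 - 25, which is a difference of two squares.

8n(2n + 5)(2n - 5)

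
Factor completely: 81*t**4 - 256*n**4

(3*t - 4*n)*(3*t + 4*n)*(9*t**2 + 16*n**2)

Difference of squares twice: with A = 3*t and B = 4*n, A⁴ − B⁴ = (A² − B²)(A² + B²), and A² − B² factors again.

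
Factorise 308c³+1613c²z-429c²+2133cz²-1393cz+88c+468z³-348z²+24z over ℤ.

Group: 7c(44c²+155cz-11c+39z²-3z) + (12z-8)(44c²+155cz-11c+39z²-3z); both groups contain (44c²+155cz-11c+39z²-3z), so (7c+12z-8) is a factor with cofactor 44c²+155cz-11c+39z²-3z.
The cofactor groups again: 44c²+155cz-11c+39z²-3z = 4c(11c+3z) + (13z-1)(11c+3z); both groups contain (11c+3z), giving (4c+13z-1)(11c+3z).

(11c+3z)(4c+13z-1)(7c+12z-8)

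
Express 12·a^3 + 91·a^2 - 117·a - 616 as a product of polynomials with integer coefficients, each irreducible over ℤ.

(3·a + 7)·(4·a - 11)·(a + 8)

By the rational root theorem, a = -8 is a root, giving the factor (a + 8) and quotient 12·a^2 - 5·a - 77.
The remaining quadratic factors as (4·a - 11)(3·a + 7).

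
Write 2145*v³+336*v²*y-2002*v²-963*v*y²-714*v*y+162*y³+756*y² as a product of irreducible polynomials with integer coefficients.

(11*v+9*y)*(13*v-6*y)*(15*v-3*y-14)

Group: 15*v*(143*v²+51*v*y-54*y²) + (-3*y-14)*(143*v²+51*v*y-54*y²); both groups contain (143*v²+51*v*y-54*y²), so (15*v-3*y-14) is a factor with cofactor 143*v²+51*v*y-54*y².
The cofactor groups again: 143*v²+51*v*y-54*y² = 13*v*(11*v+9*y) - 6*y*(11*v+9*y); both groups contain (11*v+9*y), giving (13*v-6*y)*(11*v+9*y).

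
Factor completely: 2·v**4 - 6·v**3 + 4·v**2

2·v**2·(v - 1)·(v - 2)

Pull out the common factor 2·v**2, then factor the remaining trinomial.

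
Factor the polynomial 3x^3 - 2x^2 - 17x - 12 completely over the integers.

(3x + 4)(x + 1)(x - 3)

By the rational root theorem, x = -4/3 is a root, so (3x + 4) divides it; the quotient is x^2 - 2x - 3.
The remaining quadratic factors as (x + 1)(x - 3).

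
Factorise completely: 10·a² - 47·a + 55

(2·a - 5)·(5·a - 11)

Need a pair with product 10·55 = 550 and sum -47: that's -25 and -22.
Split the middle term: 10·a² - 25·a - 22·a + 55 = 5·a·(2·a - 5) - 11·(2·a - 5).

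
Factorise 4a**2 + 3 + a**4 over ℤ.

(a**2 + 1)(a**2 + 3)

Substitute u = a**2 to get a quadratic in u, then factor.
a**2 + 1 is irreducible over ℤ (sum of squares).
a**2 + 3 is irreducible over ℤ (always positive, so no real roots).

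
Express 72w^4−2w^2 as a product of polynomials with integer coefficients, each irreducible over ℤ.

2w^2(6w+1)(6w−1)

Pull out the common factor 2w^2; 36w^2−1 is a difference of squares.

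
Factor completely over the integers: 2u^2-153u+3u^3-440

Testing divisors of the constant over divisors of the leading coefficient, u = -11/3 is a root, so (3u+11) is a factor; dividing leaves u^2-3u-40.
The remaining quadratic factors as (u+5)(u-8).

(3u+11)(u+5)(u-8)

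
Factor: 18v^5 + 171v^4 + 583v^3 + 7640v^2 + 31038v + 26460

Testing divisors of the constant over divisors of the leading coefficient, v = -7/6 is a root, so (6v + 7) divides it; the quotient is 3v^4 + 25v^3 + 68v^2 + 1194v + 3780.
Continuing, v = -9 is a root, so (v + 9) is a factor; dividing leaves 3v^3 - 2v^2 + 86v + 420.
Next, v = -10/3 is a root, giving the factor (3v + 10) and quotient v^2 - 4v + 42.
The quadratic v^2 - 4v + 42 has discriminant -152 < 0 and is irreducible over ℤ.

(3v + 10)(6v + 7)(v + 9)(v^2 - 4v + 42)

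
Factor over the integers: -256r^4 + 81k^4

(3k + 4r)(3k - 4r)(9k^2 + 16r^2)

Write as (9k^2)² − (16r^2)², then factor 9k^2 - 16r^2 once more.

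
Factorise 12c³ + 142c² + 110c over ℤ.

Pull out the common factor 2c, then factor the remaining trinomial.

2c(6c + 5)(c + 11)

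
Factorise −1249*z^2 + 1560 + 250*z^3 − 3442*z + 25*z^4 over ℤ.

(5*z + 12)*(5*z − 2)*(z + 13)*(z − 5)

By the rational root theorem, z = −12/5 is a root, so (5*z + 12) divides it; the quotient is 5*z^3 + 38*z^2 − 341*z + 130.
Next, z = 2/5 is a root, giving the factor (5*z − 2) and quotient z^2 + 8*z − 65.
The remaining quadratic factors as (z − 5)(z + 13).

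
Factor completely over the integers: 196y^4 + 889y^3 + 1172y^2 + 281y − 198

By the rational root theorem, y = −11/7 is a root, so (7y + 11) is a factor; dividing leaves 28y^3 + 83y^2 + 37y − 18.
Then y = 2/7 is a root, so (7y − 2) divides it; the quotient is 4y^2 + 13y + 9.
The remaining quadratic factors as (y + 1)(4y + 9).

(4y + 9)(7y + 11)(7y − 2)(y + 1)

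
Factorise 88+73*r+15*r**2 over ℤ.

Need a pair with product 15·88 = 1320 and sum 73: that's 33 and 40.
Split the middle term: 15*r**2+33*r + 40*r+88 = 3*r*(5*r+11) + 8*(5*r+11).

(3*r+8)*(5*r+11)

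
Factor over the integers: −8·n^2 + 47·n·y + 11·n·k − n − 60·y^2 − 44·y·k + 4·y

Group: −n·(8·n − 15·y − 11·k + 1) + 4·y·(8·n − 15·y − 11·k + 1); both groups contain (8·n − 15·y − 11·k + 1).

−(8·n − 15·y − 11·k + 1)·(n − 4·y)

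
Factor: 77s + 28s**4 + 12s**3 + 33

(7s + 3)(4s**3 + 11)

Group as (28s**4 + 77s) + (12s**3 + 33) = 7s(4s**3 + 11) + 3(4s**3 + 11).
Both groups share the factor (4s**3 + 11).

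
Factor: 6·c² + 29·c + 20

(6·c + 5)·(c + 4)

Need a pair with product 6·20 = 120 and sum 29: that's 24 and 5.
Split the middle term: 6·c² + 24·c + 5·c + 20 = 6·c·(c + 4) + 5·(c + 4).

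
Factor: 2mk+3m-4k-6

(2k+3)(m-2)

Group as (2mk+3m) + (-4k-6) = m(2k+3) - 2(2k+3).
Both groups share the factor (2k+3).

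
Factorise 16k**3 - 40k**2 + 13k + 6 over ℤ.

(4k + 1)(4k - 3)(k - 2)

Testing divisors of the constant over divisors of the leading coefficient, k = 2 is a root, giving the factor (k - 2) and quotient 16k**2 - 8k - 3.
The remaining quadratic factors as (4k + 1)(4k - 3).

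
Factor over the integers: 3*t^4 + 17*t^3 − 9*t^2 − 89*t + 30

By the rational root theorem, t = 2 is a root, so (t − 2) is a factor; dividing leaves 3*t^3 + 23*t^2 + 37*t − 15.
Then t = 1/3 is a root, giving the factor (3*t − 1) and quotient t^2 + 8*t + 15.
The remaining quadratic factors as (t + 3)(t + 5).

(3*t − 1)*(t + 3)*(t + 5)*(t − 2)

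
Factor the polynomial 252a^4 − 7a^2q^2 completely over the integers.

7a^2(6a + q)(6a − q)

Factor out 7a^2, leaving 36a^2 − q^2, which is a difference of two squares.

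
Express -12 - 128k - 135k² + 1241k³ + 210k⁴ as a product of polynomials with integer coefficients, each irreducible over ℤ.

Trying the rational-root candidates, k = -1/7 is a root, so (7k + 1) divides it; the quotient is 30k³ + 173k² - 44k - 12.
Continuing, k = -6 is a root, so (k + 6) divides it; the quotient is 30k² - 7k - 2.
The remaining quadratic factors as (6k + 1)(5k - 2).

(5k - 2)(6k + 1)(7k + 1)(k + 6)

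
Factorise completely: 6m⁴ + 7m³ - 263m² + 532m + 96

By the rational root theorem, m = 3 is a root, so (m - 3) is a factor; dividing leaves 6m³ + 25m² - 188m - 32.
Then m = -8 is a root, so (m + 8) divides it; the quotient is 6m² - 23m - 4.
The remaining quadratic factors as (m - 4)(6m + 1).

(6m + 1)(m + 8)(m - 3)(m - 4)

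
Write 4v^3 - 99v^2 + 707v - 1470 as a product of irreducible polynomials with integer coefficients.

Among the possible rational roots, v = 15/4 is a root, so (4v - 15) divides it; the quotient is v^2 - 21v + 98.
The remaining quadratic factors as (v - 7)(v - 14).

(4v - 15)(v - 14)(v - 7)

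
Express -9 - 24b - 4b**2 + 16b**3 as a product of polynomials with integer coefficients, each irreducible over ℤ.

(2b + 1)(2b - 3)(4b + 3)

Trying the rational-root candidates, b = 3/2 is a root, so (2b - 3) divides it; the quotient is 8b**2 + 10b + 3.
The remaining quadratic factors as (4b + 3)(2b + 1).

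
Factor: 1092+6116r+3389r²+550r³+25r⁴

By the rational root theorem, r = −1/5 is a root, giving the factor (5r+1) and quotient 5r³+109r²+656r+1092.
Continuing, r = −14/5 is a root, so (5r+14) is a factor; dividing leaves r²+19r+78.
The remaining quadratic factors as (r+6)(r+13).

(5r+1)(5r+14)(r+13)(r+6)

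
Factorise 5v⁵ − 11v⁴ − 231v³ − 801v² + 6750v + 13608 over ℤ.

Testing divisors of the constant over divisors of the leading coefficient, v = −9/5 is a root, so (5v + 9) divides it; the quotient is v⁴ − 4v³ − 39v² − 90v + 1512.
Continuing, v = 7 is a root, so (v − 7) divides it; the quotient is v³ + 3v² − 18v − 216.
Next, v = 6 is a root, so (v − 6) divides it; the quotient is v² + 9v + 36.
The quadratic v² + 9v + 36 has discriminant −63 < 0 and is irreducible over ℤ.

(5v + 9)(v − 6)(v − 7)(v² + 9v + 36)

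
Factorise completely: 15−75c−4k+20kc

(4k−15)(5c−1)

Group as (20kc−4k) + (−75c+15) = 4k(5c−1) − 15(5c−1).
Both groups share the factor (5c−1).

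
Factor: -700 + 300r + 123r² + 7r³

(7r - 10)(r + 14)(r + 5)

Trying the rational-root candidates, r = -5 is a root, so (r + 5) is a factor; dividing leaves 7r² + 88r - 140.
The remaining quadratic factors as (r + 14)(7r - 10).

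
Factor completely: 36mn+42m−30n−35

(6m−5)(6n+7)

Group as (36mn+42m) + (−30n−35) = 6m(6n+7) − 5(6n+7).
Both groups share the factor (6n+7).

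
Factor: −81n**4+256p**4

Difference of squares twice: with A = 4p and B = 3n, A⁴ − B⁴ = (A² − B²)(A² + B²), and A² − B² factors again.

(4p−3n)(4p+3n)(16p**2+9n**2)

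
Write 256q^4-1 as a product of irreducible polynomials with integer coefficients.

(4q)⁴ − (1)⁴ = ((4q)² − (1)²)((4q)² + (1)²); the first factor splits again, the second (16q^2+1) is irreducible.

(4q+1)(4q-1)(16q^2+1)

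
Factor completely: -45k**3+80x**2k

5k(4x-3k)(4x+3k)

Every term has a factor of 5k. Then 16x**2-9k**2 = (4x)² − (3k)².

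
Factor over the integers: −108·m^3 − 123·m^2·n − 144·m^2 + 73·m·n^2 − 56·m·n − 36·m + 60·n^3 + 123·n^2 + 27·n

−(3·m + 4·n + 1)·(4·m − 3·n)·(9·m + 5·n + 9)

Group: 9·m·(−12·m^2 − 7·m·n − 4·m + 12·n^2 + 3·n) + (5·n + 9)·(−12·m^2 − 7·m·n − 4·m + 12·n^2 + 3·n); both groups contain (−12·m^2 − 7·m·n − 4·m + 12·n^2 + 3·n), so (9·m + 5·n + 9) is a factor with cofactor −12·m^2 − 7·m·n − 4·m + 12·n^2 + 3·n.
The cofactor groups again: −12·m^2 − 7·m·n − 4·m + 12·n^2 + 3·n = −4·m·(3·m + 4·n + 1) + 3·n·(3·m + 4·n + 1); both groups contain (3·m + 4·n + 1), giving −(4·m − 3·n)·(3·m + 4·n + 1).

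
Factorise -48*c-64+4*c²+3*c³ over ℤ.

(3*c+4)*(c+4)*(c-4)

Trying the rational-root candidates, c = -4/3 is a root, so (3*c+4) divides it; the quotient is c²-16.
The remaining quadratic factors as (c+4)(c-4).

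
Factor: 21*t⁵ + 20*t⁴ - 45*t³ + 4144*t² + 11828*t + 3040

(3*t + 8)*(7*t + 2)*(t + 5)*(t² - 7*t + 38)

Testing divisors of the constant over divisors of the leading coefficient, t = -5 is a root, so (t + 5) is a factor; dividing leaves 21*t⁴ - 85*t³ + 380*t² + 2244*t + 608.
Continuing, t = -2/7 is a root, giving the factor (7*t + 2) and quotient 3*t³ - 13*t² + 58*t + 304.
Next, t = -8/3 is a root, so (3*t + 8) is a factor; dividing leaves t² - 7*t + 38.
The quadratic t² - 7*t + 38 has discriminant -103 < 0 and is irreducible over ℤ.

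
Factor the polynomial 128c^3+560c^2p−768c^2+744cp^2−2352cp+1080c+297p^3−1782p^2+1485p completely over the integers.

(4c+3p−15)(4c+9p−9)(8c+11p)

Group: 4c(32c^2+68cp−120c+33p^2−165p) + (9p−9)(32c^2+68cp−120c+33p^2−165p); both groups contain (32c^2+68cp−120c+33p^2−165p), so (4c+9p−9) is a factor with cofactor 32c^2+68cp−120c+33p^2−165p.
The cofactor groups again: 32c^2+68cp−120c+33p^2−165p = 4c(8c+11p) + (3p−15)(8c+11p); both groups contain (8c+11p), giving (4c+3p−15)(8c+11p).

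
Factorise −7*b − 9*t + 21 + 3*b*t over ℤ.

Group as (3*b*t − 7*b) + (−9*t + 21) = b*(3*t − 7) − 3*(3*t − 7).
Both groups share the factor (3*t − 7).

(3*t − 7)*(b − 3)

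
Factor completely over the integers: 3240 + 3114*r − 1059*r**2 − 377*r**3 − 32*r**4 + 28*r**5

(2*r − 5)*(2*r − 9)*(7*r + 6)*(r**2 + 5*r + 12)

Trying the rational-root candidates, r = 5/2 is a root, so (2*r − 5) divides it; the quotient is 14*r**4 + 19*r**3 − 141*r**2 − 882*r − 648.
Continuing, r = −6/7 is a root, so (7*r + 6) divides it; the quotient is 2*r**3 + r**2 − 21*r − 108.
Continuing, r = 9/2 is a root, giving the factor (2*r − 9) and quotient r**2 + 5*r + 12.
The quadratic r**2 + 5*r + 12 has discriminant −23 < 0 and is irreducible over ℤ.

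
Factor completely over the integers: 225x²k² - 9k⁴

9k²(5x - k)(5x + k)

Factor out 9k², leaving 25x² - k², which is a difference of two squares.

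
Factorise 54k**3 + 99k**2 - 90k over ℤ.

Pull out the common factor 9k, then factor the remaining trinomial.

9k(2k + 5)(3k - 2)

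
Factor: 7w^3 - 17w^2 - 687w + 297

(7w - 3)(w + 9)(w - 11)

Among the possible rational roots, w = 3/7 is a root, giving the factor (7w - 3) and quotient w^2 - 2w - 99.
The remaining quadratic factors as (w - 11)(w + 9).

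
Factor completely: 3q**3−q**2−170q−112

(3q+2)(q+7)(q−8)

By the rational root theorem, q = 8 is a root, so (q−8) is a factor; dividing leaves 3q**2+23q+14.
The remaining quadratic factors as (3q+2)(q+7).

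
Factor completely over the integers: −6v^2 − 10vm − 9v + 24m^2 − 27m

−(6v − 8m + 9)(v + 3m)

Group: −6v(v + 3m) + (8m − 9)(v + 3m); both groups contain (v + 3m).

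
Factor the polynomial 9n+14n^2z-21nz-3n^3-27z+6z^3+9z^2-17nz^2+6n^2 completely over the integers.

-(3n-2z+3)(n-3z)(n-z-3)

Group: 3n(-n^2+4nz+3n-3z^2-9z) + (-2z+3)(-n^2+4nz+3n-3z^2-9z); both groups contain (-n^2+4nz+3n-3z^2-9z), so (3n-2z+3) is a factor with cofactor -n^2+4nz+3n-3z^2-9z.
The cofactor groups again: -n^2+4nz+3n-3z^2-9z = -n(n-3z) + (z+3)(n-3z); both groups contain (n-3z), giving -(n-z-3)(n-3z).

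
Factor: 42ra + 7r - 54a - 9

Group as (42ra + 7r) + (-54a - 9) = 7r(6a + 1) - 9(6a + 1).
Both groups share the factor (6a + 1).

(6a + 1)(7r - 9)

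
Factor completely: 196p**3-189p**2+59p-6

(4p-1)(7p-2)(7p-3)

By the rational root theorem, p = 1/4 is a root, so (4p-1) divides it; the quotient is 49p**2-35p+6.
The remaining quadratic factors as (7p-3)(7p-2).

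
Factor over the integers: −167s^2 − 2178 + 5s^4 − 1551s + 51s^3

(5s + 11)(s + 11)(s + 3)(s − 6)

By the rational root theorem, s = −11 is a root, so (s + 11) divides it; the quotient is 5s^3 − 4s^2 − 123s − 198.
Then s = 6 is a root, giving the factor (s − 6) and quotient 5s^2 + 26s + 33.
The remaining quadratic factors as (s + 3)(5s + 11).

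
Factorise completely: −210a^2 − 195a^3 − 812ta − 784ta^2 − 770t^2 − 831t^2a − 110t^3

−(2t + 13a + 14)(5t + 3a)(11t + 5a)

Group: 2t(−55t^2 − 58ta − 15a^2) + (13a + 14)(−55t^2 − 58ta − 15a^2); both groups contain (−55t^2 − 58ta − 15a^2), so (2t + 13a + 14) is a factor with cofactor −55t^2 − 58ta − 15a^2.
The cofactor groups again: −55t^2 − 58ta − 15a^2 = −11t(5t + 3a) − 5a(5t + 3a); both groups contain (5t + 3a), giving −(11t + 5a)(5t + 3a).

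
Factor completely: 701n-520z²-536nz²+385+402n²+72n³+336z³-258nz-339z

(3n-7z+5)(4n+12z+11)(6n-4z+7)

Group: 6n(12n²+8nz+53n-84z²-17z+55) + (-4z+7)(12n²+8nz+53n-84z²-17z+55); both groups contain (12n²+8nz+53n-84z²-17z+55), so (6n-4z+7) is a factor with cofactor 12n²+8nz+53n-84z²-17z+55.
The cofactor groups again: 12n²+8nz+53n-84z²-17z+55 = 3n(4n+12z+11) + (-7z+5)(4n+12z+11); both groups contain (4n+12z+11), giving (3n-7z+5)(4n+12z+11).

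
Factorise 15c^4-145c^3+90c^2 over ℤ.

5c^2(3c-2)(c-9)

Pull out the common factor 5c^2, then factor the remaining trinomial.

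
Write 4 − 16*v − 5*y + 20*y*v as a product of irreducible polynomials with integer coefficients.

Group as (20*y*v − 5*y) + (−16*v + 4) = 5*y*(4*v − 1) − 4*(4*v − 1).
Both groups share the factor (4*v − 1).

(4*v − 1)*(5*y − 4)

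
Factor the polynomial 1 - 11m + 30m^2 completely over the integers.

(5m - 1)(6m - 1)

Need a pair with product 30·1 = 30 and sum -11: that's -6 and -5.
Split the middle term: 30m^2 - 6m - 5m + 1 = 6m(5m - 1) - (5m - 1).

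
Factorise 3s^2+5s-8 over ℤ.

Need a pair with product 3·(-8) = -24 and sum 5: that's 8 and -3.
Split the middle term: 3s^2+8s - 3s-8 = s(3s+8) - (3s+8).

(3s+8)(s-1)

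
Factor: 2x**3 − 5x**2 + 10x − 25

(2x − 5)(x**2 + 5)

Group as (2x**3 + 10x) + (−5x**2 − 25) = 2x(x**2 + 5) − 5(x**2 + 5).
Both groups share the factor (x**2 + 5).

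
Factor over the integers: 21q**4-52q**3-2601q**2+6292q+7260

By the rational root theorem, q = -6/7 is a root, so (7q+6) is a factor; dividing leaves 3q**3-10q**2-363q+1210.
Continuing, q = 10/3 is a root, giving the factor (3q-10) and quotient q**2-121.
The remaining quadratic factors as (q-11)(q+11).

(3q-10)(7q+6)(q+11)(q-11)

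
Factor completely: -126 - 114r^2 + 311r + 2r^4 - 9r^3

Among the possible rational roots, r = -7 is a root, giving the factor (r + 7) and quotient 2r^3 - 23r^2 + 47r - 18.
Then r = 1/2 is a root, so (2r - 1) is a factor; dividing leaves r^2 - 11r + 18.
The remaining quadratic factors as (r - 2)(r - 9).

(2r - 1)(r + 7)(r - 2)(r - 9)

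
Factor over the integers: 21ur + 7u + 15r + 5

(3r + 1)(7u + 5)

Group as (21ur + 7u) + (15r + 5) = 7u(3r + 1) + 5(3r + 1).
Both groups share the factor (3r + 1).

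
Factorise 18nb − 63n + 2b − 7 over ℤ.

Group as (18nb − 63n) + (2b − 7) = 9n(2b − 7) + (2b − 7).
Both groups share the factor (2b − 7).

(2b − 7)(9n + 1)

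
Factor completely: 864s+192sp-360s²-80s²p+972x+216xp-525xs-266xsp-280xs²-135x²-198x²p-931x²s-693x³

Group: 9x(-77x²-35xs-22xp-15x-10sp-45s+24p+108) + 8s(-77x²-35xs-22xp-15x-10sp-45s+24p+108); both groups contain (-77x²-35xs-22xp-15x-10sp-45s+24p+108), so (9x+8s) is a factor with cofactor -77x²-35xs-22xp-15x-10sp-45s+24p+108.
The cofactor groups again: -77x²-35xs-22xp-15x-10sp-45s+24p+108 = -7x(11x+5s-12) + (-2p-9)(11x+5s-12); both groups contain (11x+5s-12), giving -(7x+2p+9)(11x+5s-12).

-(7x+2p+9)(11x+5s-12)(9x+8s)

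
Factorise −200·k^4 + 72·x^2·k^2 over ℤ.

8·k^2·(3·x − 5·k)·(3·x + 5·k)

Every term has a factor of 8·k^2. Then 9·x^2 − 25·k^2 = (3·x)² − (5·k)².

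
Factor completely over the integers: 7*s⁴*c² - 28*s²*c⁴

7*c²*s²*(s - 2*c)*(s + 2*c)

Pull out the common factor 7*s²*c²; s² - 4*c² is a difference of squares.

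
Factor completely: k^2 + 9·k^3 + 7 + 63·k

Group as (9·k^3 + 63·k) + (k^2 + 7) = 9·k·(k^2 + 7) + (k^2 + 7).
Both groups share the factor (k^2 + 7).

(9·k + 1)·(k^2 + 7)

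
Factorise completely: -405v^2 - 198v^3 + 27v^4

9v^2(3v + 5)(v - 9)

Pull out the common factor 9v^2, then factor the remaining trinomial.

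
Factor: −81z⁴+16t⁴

(2t)⁴ − (3z)⁴ = ((2t)² − (3z)²)((2t)² + (3z)²); the first factor splits again, the second (4t²+9z²) is irreducible.

(2t+3z)(2t−3z)(4t²+9z²)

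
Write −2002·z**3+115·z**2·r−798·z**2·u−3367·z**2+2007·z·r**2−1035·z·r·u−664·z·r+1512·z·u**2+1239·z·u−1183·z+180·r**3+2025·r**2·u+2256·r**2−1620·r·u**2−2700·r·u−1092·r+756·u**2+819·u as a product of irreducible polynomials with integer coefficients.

−(14·z−15·r+7)·(13·z+12·r−9·u)·(11·z+r+12·u+13)

Group: 11·z·(−182·z**2+27·z·r+126·z·u−91·z+180·r**2−135·r·u−84·r+63·u) + (r+12·u+13)·(−182·z**2+27·z·r+126·z·u−91·z+180·r**2−135·r·u−84·r+63·u); both groups contain (−182·z**2+27·z·r+126·z·u−91·z+180·r**2−135·r·u−84·r+63·u), so (11·z+r+12·u+13) is a factor with cofactor −182·z**2+27·z·r+126·z·u−91·z+180·r**2−135·r·u−84·r+63·u.
The cofactor groups again: −182·z**2+27·z·r+126·z·u−91·z+180·r**2−135·r·u−84·r+63·u = −14·z·(13·z+12·r−9·u) + (15·r−7)·(13·z+12·r−9·u); both groups contain (13·z+12·r−9·u), giving −(14·z−15·r+7)·(13·z+12·r−9·u).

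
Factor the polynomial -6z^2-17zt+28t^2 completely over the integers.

-(6z-7t)(z+4t)

Group: -z(6z-7t) - 4t(6z-7t); both groups contain (6z-7t).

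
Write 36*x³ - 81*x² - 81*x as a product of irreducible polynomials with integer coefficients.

Pull out the common factor 9*x, then factor the remaining trinomial.

9*x*(4*x + 3)*(x - 3)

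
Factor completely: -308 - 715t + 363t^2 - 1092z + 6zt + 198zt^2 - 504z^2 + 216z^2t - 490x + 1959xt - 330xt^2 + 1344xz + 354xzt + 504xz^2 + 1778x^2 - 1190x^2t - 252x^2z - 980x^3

-(10x - 6z - 11)(14x + 12z + 11t + 4)(7x + 3t - 7)

Group: 7x(-140x^2 - 36xz - 110xt + 114x + 72z^2 + 66zt + 156z + 121t + 44) + (3t - 7)(-140x^2 - 36xz - 110xt + 114x + 72z^2 + 66zt + 156z + 121t + 44); both groups contain (-140x^2 - 36xz - 110xt + 114x + 72z^2 + 66zt + 156z + 121t + 44), so (7x + 3t - 7) is a factor with cofactor -140x^2 - 36xz - 110xt + 114x + 72z^2 + 66zt + 156z + 121t + 44.
The cofactor groups again: -140x^2 - 36xz - 110xt + 114x + 72z^2 + 66zt + 156z + 121t + 44 = -10x(14x + 12z + 11t + 4) + (6z + 11)(14x + 12z + 11t + 4); both groups contain (14x + 12z + 11t + 4), giving -(10x - 6z - 11)(14x + 12z + 11t + 4).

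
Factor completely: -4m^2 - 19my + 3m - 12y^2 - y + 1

Group: -m(4m + 3y + 1) + (-4y + 1)(4m + 3y + 1); both groups contain (4m + 3y + 1).

-(4m + 3y + 1)(m + 4y - 1)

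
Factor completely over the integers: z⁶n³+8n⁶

n³(z²+2n)(z⁴-2z²n+4n²)

Factor out n³ first: what remains is z⁶+8n³.
Recognize a sum of cubes with the parts 2n and z².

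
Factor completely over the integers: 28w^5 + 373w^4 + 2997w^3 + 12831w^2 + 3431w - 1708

(4w - 1)(7w + 4)(w + 7)(w^2 + 6w + 61)

Testing divisors of the constant over divisors of the leading coefficient, w = -7 is a root, giving the factor (w + 7) and quotient 28w^4 + 177w^3 + 1758w^2 + 525w - 244.
Next, w = -4/7 is a root, so (7w + 4) is a factor; dividing leaves 4w^3 + 23w^2 + 238w - 61.
Continuing, w = 1/4 is a root, so (4w - 1) divides it; the quotient is w^2 + 6w + 61.
The quadratic w^2 + 6w + 61 has discriminant -208 < 0 and is irreducible over ℤ.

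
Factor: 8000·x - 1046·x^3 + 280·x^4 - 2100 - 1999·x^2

(2·x - 5)·(4·x - 15)·(5·x + 14)·(7·x - 2)

Trying the rational-root candidates, x = 15/4 is a root, so (4·x - 15) divides it; the quotient is 70·x^3 + x^2 - 496·x + 140.
Next, x = 2/7 is a root, giving the factor (7·x - 2) and quotient 10·x^2 + 3·x - 70.
The remaining quadratic factors as (2·x - 5)(5·x + 14).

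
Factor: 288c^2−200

Pull out the common factor 8; 36c^2−25 is a difference of squares.

8(6c+5)(6c−5)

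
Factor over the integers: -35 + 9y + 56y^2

(7y - 5)(8y + 7)

Need a pair with product 56·(-35) = -1960 and sum 9: that's 49 and -40.
Split the middle term: 56y^2 + 49y - 40y - 35 = 7y(8y + 7) - 5(8y + 7).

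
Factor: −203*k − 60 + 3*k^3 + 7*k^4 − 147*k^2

Among the possible rational roots, k = −1 is a root, so (k + 1) is a factor; dividing leaves 7*k^3 − 4*k^2 − 143*k − 60.
Then k = −4 is a root, giving the factor (k + 4) and quotient 7*k^2 − 32*k − 15.
The remaining quadratic factors as (k − 5)(7*k + 3).

(7*k + 3)*(k + 1)*(k + 4)*(k − 5)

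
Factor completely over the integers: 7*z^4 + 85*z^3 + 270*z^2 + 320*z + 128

By the rational root theorem, z = −8 is a root, so (z + 8) is a factor; dividing leaves 7*z^3 + 29*z^2 + 38*z + 16.
Next, z = −8/7 is a root, so (7*z + 8) divides it; the quotient is z^2 + 3*z + 2.
The remaining quadratic factors as (z + 2)(z + 1).

(7*z + 8)*(z + 1)*(z + 2)*(z + 8)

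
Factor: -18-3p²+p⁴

Substitute u = p² to get a quadratic in u, then factor.
p²+3 is irreducible over ℤ (always positive, so no real roots).
p²-6 is irreducible over ℤ (6 is not a perfect square).

(p²+3)(p²-6)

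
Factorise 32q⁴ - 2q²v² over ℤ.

2q²(4q + v)(4q - v)

Every term has a factor of 2q². Then 16q² - v² = (4q)² − (v)².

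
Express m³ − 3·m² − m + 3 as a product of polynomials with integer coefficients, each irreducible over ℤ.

Trying the rational-root candidates, m = 3 is a root, so (m − 3) divides it; the quotient is m² − 1.
The remaining quadratic factors as (m − 1)(m + 1).

(m + 1)·(m − 1)·(m − 3)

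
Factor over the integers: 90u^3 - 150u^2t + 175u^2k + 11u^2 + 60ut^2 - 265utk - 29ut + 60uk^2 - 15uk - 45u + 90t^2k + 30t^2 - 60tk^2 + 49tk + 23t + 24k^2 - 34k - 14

Group: 9u(10u^2 - 10ut + 15uk + 9u - 15tk - 5t + 6k + 2) + (-6t + 4k - 7)(10u^2 - 10ut + 15uk + 9u - 15tk - 5t + 6k + 2); both groups contain (10u^2 - 10ut + 15uk + 9u - 15tk - 5t + 6k + 2), so (9u - 6t + 4k - 7) is a factor with cofactor 10u^2 - 10ut + 15uk + 9u - 15tk - 5t + 6k + 2.
The cofactor groups again: 10u^2 - 10ut + 15uk + 9u - 15tk - 5t + 6k + 2 = 2u(5u - 5t + 2) + (3k + 1)(5u - 5t + 2); both groups contain (5u - 5t + 2), giving (2u + 3k + 1)(5u - 5t + 2).

(5u - 5t + 2)(2u + 3k + 1)(9u - 6t + 4k - 7)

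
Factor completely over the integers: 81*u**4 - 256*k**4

(3*u)⁴ − (4*k)⁴ = ((3*u)² − (4*k)²)((3*u)² + (4*k)²); the first factor splits again, the second (9*u**2 + 16*k**2) is irreducible.

(3*u - 4*k)*(3*u + 4*k)*(9*u**2 + 16*k**2)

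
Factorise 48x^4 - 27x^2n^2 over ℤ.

Pull out the common factor 3x^2; 16x^2 - 9n^2 is a difference of squares.

3x^2(4x - 3n)(4x + 3n)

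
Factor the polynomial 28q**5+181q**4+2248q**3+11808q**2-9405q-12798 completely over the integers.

(4q+3)(7q-9)(q+6)(q**2+q+79)

Trying the rational-root candidates, q = 9/7 is a root, giving the factor (7q-9) and quotient 4q**4+31q**3+361q**2+2151q+1422.
Next, q = -6 is a root, so (q+6) is a factor; dividing leaves 4q**3+7q**2+319q+237.
Then q = -3/4 is a root, giving the factor (4q+3) and quotient q**2+q+79.
The quadratic q**2+q+79 has discriminant -315 < 0 and is irreducible over ℤ.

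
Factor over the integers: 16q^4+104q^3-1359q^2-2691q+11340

(4q+15)(4q-9)(q+12)(q-7)

Trying the rational-root candidates, q = 9/4 is a root, so (4q-9) is a factor; dividing leaves 4q^3+35q^2-261q-1260.
Continuing, q = -12 is a root, so (q+12) is a factor; dividing leaves 4q^2-13q-105.
The remaining quadratic factors as (4q+15)(q-7).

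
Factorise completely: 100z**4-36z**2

4z**2(5z+3)(5z-3)

Pull out the common factor 4z**2; 25z**2-9 is a difference of squares.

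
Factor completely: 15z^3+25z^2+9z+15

Group as (15z^3+9z) + (25z^2+15) = 3z(5z^2+3) + 5(5z^2+3).
Both groups share the factor (5z^2+3).

(3z+5)(5z^2+3)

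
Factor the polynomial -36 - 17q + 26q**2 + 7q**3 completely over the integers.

Among the possible rational roots, q = -1 is a root, so (q + 1) divides it; the quotient is 7q**2 + 19q - 36.
The remaining quadratic factors as (7q - 9)(q + 4).

(7q - 9)(q + 1)(q + 4)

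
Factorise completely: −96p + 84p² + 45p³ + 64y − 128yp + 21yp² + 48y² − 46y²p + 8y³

(2y − 3p)(y − 5p + 4)(4y + 3p + 8)

Group: 2y(4y² − 17yp + 24y − 15p² − 28p + 32) − 3p(4y² − 17yp + 24y − 15p² − 28p + 32); both groups contain (4y² − 17yp + 24y − 15p² − 28p + 32), so (2y − 3p) is a factor with cofactor 4y² − 17yp + 24y − 15p² − 28p + 32.
The cofactor groups again: 4y² − 17yp + 24y − 15p² − 28p + 32 = 4y(y − 5p + 4) + (3p + 8)(y − 5p + 4); both groups contain (y − 5p + 4), giving (4y + 3p + 8)(y − 5p + 4).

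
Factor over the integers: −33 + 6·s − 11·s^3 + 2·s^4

(2·s − 11)·(s^3 + 3)

Group as (2·s^4 + 6·s) + (−11·s^3 − 33) = 2·s·(s^3 + 3) − 11·(s^3 + 3).
Both groups share the factor (s^3 + 3).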